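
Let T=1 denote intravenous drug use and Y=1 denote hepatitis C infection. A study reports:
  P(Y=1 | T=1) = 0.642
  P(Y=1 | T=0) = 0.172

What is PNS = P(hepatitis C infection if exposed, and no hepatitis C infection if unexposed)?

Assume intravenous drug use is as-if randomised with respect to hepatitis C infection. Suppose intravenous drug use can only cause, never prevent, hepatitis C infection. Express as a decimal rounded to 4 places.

PNS ≈ 0.4700

Let p₁ = 0.642, p₀ = 0.172.
Under exogeneity and monotonicity, PNS = p₁ − p₀.
PNS = 0.642 − 0.172 = 0.47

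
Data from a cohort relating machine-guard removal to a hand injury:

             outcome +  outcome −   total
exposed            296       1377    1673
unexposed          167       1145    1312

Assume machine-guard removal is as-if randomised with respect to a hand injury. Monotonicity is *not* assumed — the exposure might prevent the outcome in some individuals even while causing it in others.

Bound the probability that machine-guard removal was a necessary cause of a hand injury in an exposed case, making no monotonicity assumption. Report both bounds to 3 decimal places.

p₁ = P(outcome | exposed) = 296/1673 = 0.17693
p₀ = P(outcome | unexposed) = 167/1312 = 0.12729
Under exogeneity alone the bounds on PN are max{0,(p₁−p₀)/p₁} ≤ PN ≤ min{1,(1−p₀)/p₁}.
  lower = (p₁ − p₀)/p₁ = 0.049641 / 0.17693 ≈ 0.2806
  upper = min{1, (1 − p₀)/p₁} = 0.87271 / 0.17693 ≈ 4.9326 → capped at 1

0.281 ≤ PN ≤ 1.000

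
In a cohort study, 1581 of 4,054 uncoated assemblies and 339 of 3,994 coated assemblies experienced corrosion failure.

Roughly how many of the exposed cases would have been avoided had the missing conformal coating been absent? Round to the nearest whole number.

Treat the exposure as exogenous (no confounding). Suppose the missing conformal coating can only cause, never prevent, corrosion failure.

about 1237 cases

p₁ = P(outcome | exposed) = 1581/4054 = 0.38999
p₀ = P(outcome | unexposed) = 339/3994 = 0.084877
PN = (p₁ − p₀)/p₁ = (0.38999 − 0.084877) / 0.38999 ≈ 0.78236.
Attributable cases ≈ PN × (exposed cases) = 0.78236 × 1581 ≈ 1236.91.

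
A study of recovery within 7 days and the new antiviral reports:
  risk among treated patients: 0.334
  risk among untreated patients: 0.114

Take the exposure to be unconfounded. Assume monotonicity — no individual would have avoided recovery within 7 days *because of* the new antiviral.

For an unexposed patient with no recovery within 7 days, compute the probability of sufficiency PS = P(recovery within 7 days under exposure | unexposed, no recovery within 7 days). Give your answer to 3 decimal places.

Let p₁ = 0.334, p₀ = 0.114.
Under exogeneity and monotonicity, PS = (p₁ − p₀) / (1 − p₀).
PS = (0.334 − 0.114) / (1 − 0.114) = 0.22 / 0.886 ≈ 0.2483

PS ≈ 0.248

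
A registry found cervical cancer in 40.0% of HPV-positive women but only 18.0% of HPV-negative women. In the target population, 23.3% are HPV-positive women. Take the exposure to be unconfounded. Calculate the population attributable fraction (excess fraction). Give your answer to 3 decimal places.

PAF ≈ 0.222

p₁ = 0.4, p₀ = 0.18.
Overall risk P(Y=1) = π·p₁ + (1−π)·p₀ = 0.233×0.4 + 0.767×0.18 = 0.23126.
Under exogeneity, PAF = [P(Y=1) − p₀] / P(Y=1).
PAF = (0.23126 − 0.18) / 0.23126 ≈ 0.2217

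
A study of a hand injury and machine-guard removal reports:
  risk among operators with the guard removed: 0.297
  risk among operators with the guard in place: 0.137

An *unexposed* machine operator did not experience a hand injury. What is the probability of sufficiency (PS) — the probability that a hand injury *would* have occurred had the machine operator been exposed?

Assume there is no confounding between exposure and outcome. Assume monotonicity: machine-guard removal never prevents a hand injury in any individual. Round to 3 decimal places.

Let p₁ = 0.297, p₀ = 0.137.
Under exogeneity and monotonicity, PS = (p₁ − p₀) / (1 − p₀).
PS = (0.297 − 0.137) / (1 − 0.137) = 0.16 / 0.863 ≈ 0.1854

PS ≈ 0.185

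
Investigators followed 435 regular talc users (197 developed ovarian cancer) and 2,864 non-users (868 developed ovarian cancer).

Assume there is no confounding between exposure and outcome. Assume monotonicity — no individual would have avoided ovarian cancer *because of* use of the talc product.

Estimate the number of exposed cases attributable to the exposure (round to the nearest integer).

p₁ = P(outcome | exposed) = 197/435 = 0.45287
p₀ = P(outcome | unexposed) = 868/2864 = 0.30307
PN = (p₁ − p₀)/p₁ = (0.45287 − 0.30307) / 0.45287 ≈ 0.33078.
Attributable cases ≈ PN × (exposed cases) = 0.33078 × 197 ≈ 65.16.

about 65 cases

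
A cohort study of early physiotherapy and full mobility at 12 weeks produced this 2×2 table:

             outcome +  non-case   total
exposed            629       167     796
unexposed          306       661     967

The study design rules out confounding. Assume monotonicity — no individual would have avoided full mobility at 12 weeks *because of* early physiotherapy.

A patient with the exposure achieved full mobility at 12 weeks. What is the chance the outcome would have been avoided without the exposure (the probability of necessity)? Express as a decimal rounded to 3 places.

p₁ = P(outcome | exposed) = 629/796 = 0.7902
p₀ = P(outcome | unexposed) = 306/967 = 0.31644
Under exogeneity and monotonicity, PN = (p₁ − p₀)/p₁.
PN = (0.7902 − 0.31644) / 0.7902 ≈ 0.5995

PN ≈ 0.600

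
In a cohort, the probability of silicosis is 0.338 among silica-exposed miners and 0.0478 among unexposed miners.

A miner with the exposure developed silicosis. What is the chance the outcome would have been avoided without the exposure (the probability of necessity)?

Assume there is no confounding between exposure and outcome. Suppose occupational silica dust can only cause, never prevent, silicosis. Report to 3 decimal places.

Let p₁ = 0.338, p₀ = 0.0478.
Under exogeneity and monotonicity, PN = (p₁ − p₀) / p₁.
PN = (0.338 − 0.0478) / 0.338 = 0.2902 / 0.338 ≈ 0.8586

PN ≈ 0.859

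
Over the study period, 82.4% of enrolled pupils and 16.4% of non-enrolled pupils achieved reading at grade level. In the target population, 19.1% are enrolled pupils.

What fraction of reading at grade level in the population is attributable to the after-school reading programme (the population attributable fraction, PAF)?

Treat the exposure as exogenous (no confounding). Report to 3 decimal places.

PAF ≈ 0.435

p₁ = 0.824, p₀ = 0.164.
Overall risk P(Y=1) = π·p₁ + (1−π)·p₀ = 0.191×0.824 + 0.809×0.164 = 0.29006.
Under exogeneity, PAF = [P(Y=1) − p₀] / P(Y=1).
PAF = (0.29006 − 0.164) / 0.29006 ≈ 0.4346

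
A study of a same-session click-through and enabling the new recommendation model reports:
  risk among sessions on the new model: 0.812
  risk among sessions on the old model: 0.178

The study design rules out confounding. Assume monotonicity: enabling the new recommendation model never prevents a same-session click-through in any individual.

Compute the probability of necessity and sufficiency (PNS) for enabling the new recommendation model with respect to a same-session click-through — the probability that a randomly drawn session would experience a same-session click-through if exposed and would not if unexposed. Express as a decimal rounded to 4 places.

Let p₁ = 0.812, p₀ = 0.178.
Under exogeneity and monotonicity, PNS = p₁ − p₀.
PNS = 0.812 − 0.178 = 0.634

PNS ≈ 0.6340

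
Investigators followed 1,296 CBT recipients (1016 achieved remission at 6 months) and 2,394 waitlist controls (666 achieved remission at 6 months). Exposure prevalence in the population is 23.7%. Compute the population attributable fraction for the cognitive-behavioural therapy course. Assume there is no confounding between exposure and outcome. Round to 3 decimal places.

p₁ = P(outcome | exposed) = 1016/1296 = 0.78395
p₀ = P(outcome | unexposed) = 666/2394 = 0.2782
Overall risk P(Y=1) = π·p₁ + (1−π)·p₀ = 0.237×0.78395 + 0.763×0.2782 = 0.39806.
Under exogeneity, PAF = [P(Y=1) − p₀] / P(Y=1).
PAF = (0.39806 − 0.2782) / 0.39806 ≈ 0.3011

PAF ≈ 0.301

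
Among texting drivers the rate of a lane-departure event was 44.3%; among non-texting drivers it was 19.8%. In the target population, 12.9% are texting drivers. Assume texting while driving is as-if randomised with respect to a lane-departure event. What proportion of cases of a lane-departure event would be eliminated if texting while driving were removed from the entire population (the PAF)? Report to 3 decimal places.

p₁ = 0.443, p₀ = 0.198.
Overall risk P(Y=1) = π·p₁ + (1−π)·p₀ = 0.129×0.443 + 0.871×0.198 = 0.22961.
Under exogeneity, PAF = [P(Y=1) − p₀] / P(Y=1).
PAF = (0.22961 − 0.198) / 0.22961 ≈ 0.1376

PAF ≈ 0.138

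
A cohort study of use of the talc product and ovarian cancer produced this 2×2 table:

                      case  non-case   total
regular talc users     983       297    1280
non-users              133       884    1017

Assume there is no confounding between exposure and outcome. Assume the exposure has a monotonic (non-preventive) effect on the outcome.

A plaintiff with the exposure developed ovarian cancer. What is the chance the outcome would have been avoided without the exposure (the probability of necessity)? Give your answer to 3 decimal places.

PN ≈ 0.830

p₁ = P(outcome | exposed) = 983/1280 = 0.76797
p₀ = P(outcome | unexposed) = 133/1017 = 0.13078
Under exogeneity and monotonicity, PN = (p₁ − p₀)/p₁.
PN = (0.76797 − 0.13078) / 0.76797 ≈ 0.8297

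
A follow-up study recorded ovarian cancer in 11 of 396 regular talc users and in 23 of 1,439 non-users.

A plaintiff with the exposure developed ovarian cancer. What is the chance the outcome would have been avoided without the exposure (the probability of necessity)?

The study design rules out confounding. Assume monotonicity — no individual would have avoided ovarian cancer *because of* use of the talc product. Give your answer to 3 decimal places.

p₁ = P(outcome | exposed) = 11/396 = 0.027778
p₀ = P(outcome | unexposed) = 23/1439 = 0.015983
Under exogeneity and monotonicity, PN = (p₁ − p₀) / p₁.
PN = (0.027778 − 0.015983) / 0.027778 = 0.011794 / 0.027778 ≈ 0.4246

PN ≈ 0.425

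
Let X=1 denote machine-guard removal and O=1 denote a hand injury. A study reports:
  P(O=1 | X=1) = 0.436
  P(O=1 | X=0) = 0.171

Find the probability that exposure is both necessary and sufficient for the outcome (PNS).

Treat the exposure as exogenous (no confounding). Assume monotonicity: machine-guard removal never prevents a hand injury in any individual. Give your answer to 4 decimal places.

PNS ≈ 0.2650

Let p₁ = 0.436, p₀ = 0.171.
Under exogeneity and monotonicity, PNS = p₁ − p₀.
PNS = 0.436 − 0.171 = 0.265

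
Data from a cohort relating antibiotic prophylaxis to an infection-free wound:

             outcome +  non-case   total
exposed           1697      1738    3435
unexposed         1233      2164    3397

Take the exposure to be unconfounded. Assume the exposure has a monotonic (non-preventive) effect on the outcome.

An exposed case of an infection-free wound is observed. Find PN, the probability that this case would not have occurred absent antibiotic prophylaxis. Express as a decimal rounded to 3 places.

PN ≈ 0.265

p₁ = P(outcome | exposed) = 1697/3435 = 0.49403
p₀ = P(outcome | unexposed) = 1233/3397 = 0.36297
Under exogeneity and monotonicity, PN = (p₁ − p₀)/p₁.
PN = (0.49403 − 0.36297) / 0.49403 ≈ 0.2653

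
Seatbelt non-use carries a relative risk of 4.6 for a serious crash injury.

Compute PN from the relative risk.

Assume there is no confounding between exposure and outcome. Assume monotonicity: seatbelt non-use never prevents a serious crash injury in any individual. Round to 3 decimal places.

Under exogeneity and monotonicity, PN = (RR − 1) / RR = 1 − 1/RR.
PN = (4.6 − 1) / 4.6 = 3.6 / 4.6 ≈ 0.7826

PN ≈ 0.783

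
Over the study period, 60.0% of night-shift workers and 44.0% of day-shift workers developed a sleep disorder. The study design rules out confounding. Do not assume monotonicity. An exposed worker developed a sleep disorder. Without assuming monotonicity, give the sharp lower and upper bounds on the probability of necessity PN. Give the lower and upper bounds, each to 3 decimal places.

p₁ = 0.6, p₀ = 0.44.
Under exogeneity alone the bounds on PN are max{0,(p₁−p₀)/p₁} ≤ PN ≤ min{1,(1−p₀)/p₁}.
  lower = (p₁ − p₀)/p₁ = 0.16 / 0.6 ≈ 0.2667
  upper = min{1, (1 − p₀)/p₁} = 0.56 / 0.6 ≈ 0.9333

0.267 ≤ PN ≤ 0.933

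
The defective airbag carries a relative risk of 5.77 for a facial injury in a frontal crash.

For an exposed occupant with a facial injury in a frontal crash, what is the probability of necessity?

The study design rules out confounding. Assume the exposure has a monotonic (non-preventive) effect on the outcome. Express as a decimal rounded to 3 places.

Under exogeneity and monotonicity, PN = (RR − 1) / RR = 1 − 1/RR.
PN = (5.77 − 1) / 5.77 = 4.77 / 5.77 ≈ 0.8267

PN ≈ 0.827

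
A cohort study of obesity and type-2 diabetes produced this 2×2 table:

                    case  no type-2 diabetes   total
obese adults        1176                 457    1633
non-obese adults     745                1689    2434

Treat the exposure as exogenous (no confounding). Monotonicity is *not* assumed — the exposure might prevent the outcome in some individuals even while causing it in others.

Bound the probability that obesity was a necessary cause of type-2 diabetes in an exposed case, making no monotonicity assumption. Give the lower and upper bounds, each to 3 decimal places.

0.575 ≤ PN ≤ 0.964

p₁ = P(outcome | exposed) = 1176/1633 = 0.72015
p₀ = P(outcome | unexposed) = 745/2434 = 0.30608
Under exogeneity alone the bounds on PN are max{0,(p₁−p₀)/p₁} ≤ PN ≤ min{1,(1−p₀)/p₁}.
  lower = (p₁ − p₀)/p₁ = 0.41407 / 0.72015 ≈ 0.5750
  upper = min{1, (1 − p₀)/p₁} = 0.69392 / 0.72015 ≈ 0.9636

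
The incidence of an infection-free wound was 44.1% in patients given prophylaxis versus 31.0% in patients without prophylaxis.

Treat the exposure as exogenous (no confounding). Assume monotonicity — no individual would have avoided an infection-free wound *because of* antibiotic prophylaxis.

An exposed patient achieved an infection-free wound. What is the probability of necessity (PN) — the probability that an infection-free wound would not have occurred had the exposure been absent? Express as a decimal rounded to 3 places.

PN ≈ 0.297

p₁ = 0.441, p₀ = 0.31.
Under exogeneity and monotonicity, PN = (p₁ − p₀) / p₁.
PN = (0.441 − 0.31) / 0.441 = 0.131 / 0.441 ≈ 0.2971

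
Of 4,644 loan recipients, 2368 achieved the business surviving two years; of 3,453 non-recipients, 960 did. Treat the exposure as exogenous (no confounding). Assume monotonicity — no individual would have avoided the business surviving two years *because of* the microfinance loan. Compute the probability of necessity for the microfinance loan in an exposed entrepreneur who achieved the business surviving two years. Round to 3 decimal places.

PN ≈ 0.455

p₁ = P(outcome | exposed) = 2368/4644 = 0.50991
p₀ = P(outcome | unexposed) = 960/3453 = 0.27802
Under exogeneity and monotonicity, PN = (p₁ − p₀) / p₁.
PN = (0.50991 − 0.27802) / 0.50991 = 0.23189 / 0.50991 ≈ 0.4548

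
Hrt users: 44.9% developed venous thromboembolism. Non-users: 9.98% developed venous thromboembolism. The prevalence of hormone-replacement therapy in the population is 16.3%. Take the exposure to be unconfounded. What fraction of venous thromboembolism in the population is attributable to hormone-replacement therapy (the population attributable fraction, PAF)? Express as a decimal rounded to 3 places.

p₁ = 0.449, p₀ = 0.0998.
Overall risk P(Y=1) = π·p₁ + (1−π)·p₀ = 0.163×0.449 + 0.837×0.0998 = 0.15672.
Under exogeneity, PAF = [P(Y=1) − p₀] / P(Y=1).
PAF = (0.15672 − 0.0998) / 0.15672 ≈ 0.3632

PAF ≈ 0.363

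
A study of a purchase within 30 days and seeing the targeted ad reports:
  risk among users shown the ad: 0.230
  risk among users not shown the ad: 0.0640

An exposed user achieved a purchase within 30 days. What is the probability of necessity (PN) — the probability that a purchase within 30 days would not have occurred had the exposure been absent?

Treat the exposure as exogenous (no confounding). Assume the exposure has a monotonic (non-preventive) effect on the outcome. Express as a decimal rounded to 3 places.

Let p₁ = 0.23, p₀ = 0.064.
Under exogeneity and monotonicity, PN = (p₁ − p₀) / p₁.
PN = (0.23 − 0.064) / 0.23 = 0.166 / 0.23 ≈ 0.7217

PN ≈ 0.722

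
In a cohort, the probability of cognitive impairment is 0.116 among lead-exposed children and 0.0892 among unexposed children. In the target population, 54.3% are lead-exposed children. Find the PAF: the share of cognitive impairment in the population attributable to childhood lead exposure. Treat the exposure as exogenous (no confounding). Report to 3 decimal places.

PAF ≈ 0.140

Let p₁ = 0.116, p₀ = 0.0892.
Overall risk P(Y=1) = π·p₁ + (1−π)·p₀ = 0.543×0.116 + 0.457×0.0892 = 0.10375.
Under exogeneity, PAF = [P(Y=1) − p₀] / P(Y=1).
PAF = (0.10375 − 0.0892) / 0.10375 ≈ 0.1403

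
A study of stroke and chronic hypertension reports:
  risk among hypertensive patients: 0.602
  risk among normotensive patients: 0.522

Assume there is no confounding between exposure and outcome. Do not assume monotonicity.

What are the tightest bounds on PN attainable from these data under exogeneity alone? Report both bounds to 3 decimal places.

Let p₁ = 0.602, p₀ = 0.522.
Under exogeneity alone the bounds on PN are max{0,(p₁−p₀)/p₁} ≤ PN ≤ min{1,(1−p₀)/p₁}.
  lower = (p₁ − p₀)/p₁ = 0.08 / 0.602 ≈ 0.1329
  upper = min{1, (1 − p₀)/p₁} = 0.478 / 0.602 ≈ 0.7940

0.133 ≤ PN ≤ 0.794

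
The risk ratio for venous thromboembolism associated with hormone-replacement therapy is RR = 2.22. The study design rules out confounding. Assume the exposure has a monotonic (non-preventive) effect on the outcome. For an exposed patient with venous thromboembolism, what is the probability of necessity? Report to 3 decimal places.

PN ≈ 0.550

Under exogeneity and monotonicity, PN = (RR − 1) / RR = 1 − 1/RR.
PN = (2.22 − 1) / 2.22 = 1.22 / 2.22 ≈ 0.5495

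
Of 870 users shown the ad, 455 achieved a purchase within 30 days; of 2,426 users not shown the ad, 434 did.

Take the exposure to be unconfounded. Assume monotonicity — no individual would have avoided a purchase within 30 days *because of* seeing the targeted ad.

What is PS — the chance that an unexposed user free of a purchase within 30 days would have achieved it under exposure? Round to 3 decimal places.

PS ≈ 0.419

p₁ = P(outcome | exposed) = 455/870 = 0.52299
p₀ = P(outcome | unexposed) = 434/2426 = 0.1789
Under exogeneity and monotonicity, PS = (p₁ − p₀) / (1 − p₀).
PS = (0.52299 − 0.1789) / (1 − 0.1789) = 0.34409 / 0.8211 ≈ 0.4191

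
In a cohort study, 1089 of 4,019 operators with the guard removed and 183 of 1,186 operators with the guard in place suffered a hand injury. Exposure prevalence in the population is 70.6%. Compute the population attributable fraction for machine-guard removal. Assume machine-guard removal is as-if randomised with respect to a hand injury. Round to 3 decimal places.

PAF ≈ 0.348

p₁ = P(outcome | exposed) = 1089/4019 = 0.27096
p₀ = P(outcome | unexposed) = 183/1186 = 0.1543
Overall risk P(Y=1) = π·p₁ + (1−π)·p₀ = 0.706×0.27096 + 0.294×0.1543 = 0.23666.
Under exogeneity, PAF = [P(Y=1) − p₀] / P(Y=1).
PAF = (0.23666 − 0.1543) / 0.23666 ≈ 0.3480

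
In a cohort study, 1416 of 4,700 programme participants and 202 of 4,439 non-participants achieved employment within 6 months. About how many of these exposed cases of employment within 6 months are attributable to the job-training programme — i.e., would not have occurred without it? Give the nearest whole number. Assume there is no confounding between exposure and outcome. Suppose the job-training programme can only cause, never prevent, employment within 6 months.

about 1202 cases

p₁ = P(outcome | exposed) = 1416/4700 = 0.30128
p₀ = P(outcome | unexposed) = 202/4439 = 0.045506
PN = (p₁ − p₀)/p₁ = (0.30128 − 0.045506) / 0.30128 ≈ 0.84896.
Attributable cases ≈ PN × (exposed cases) = 0.84896 × 1416 ≈ 1202.12.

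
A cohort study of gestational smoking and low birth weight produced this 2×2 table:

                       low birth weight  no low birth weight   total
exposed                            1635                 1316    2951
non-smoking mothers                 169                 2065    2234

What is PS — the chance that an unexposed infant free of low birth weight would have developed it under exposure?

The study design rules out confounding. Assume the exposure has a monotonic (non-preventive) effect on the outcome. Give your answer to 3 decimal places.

PS ≈ 0.518

p₁ = P(outcome | exposed) = 1635/2951 = 0.55405
p₀ = P(outcome | unexposed) = 169/2234 = 0.075649
Under exogeneity and monotonicity, PS = (p₁ − p₀) / (1 − p₀).
PS = (0.55405 − 0.075649) / (1 − 0.075649) = 0.4784 / 0.92435 ≈ 0.5176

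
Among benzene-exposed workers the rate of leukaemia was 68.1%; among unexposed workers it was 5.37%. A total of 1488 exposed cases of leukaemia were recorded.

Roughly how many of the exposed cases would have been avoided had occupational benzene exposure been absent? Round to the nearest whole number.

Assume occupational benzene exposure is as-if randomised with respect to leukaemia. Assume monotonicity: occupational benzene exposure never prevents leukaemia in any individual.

p₁ = 0.681, p₀ = 0.0537.
PN = (p₁ − p₀)/p₁ = (0.681 − 0.0537) / 0.681 ≈ 0.92115.
Attributable cases ≈ PN × (exposed cases) = 0.92115 × 1488 ≈ 1370.66.

about 1371 cases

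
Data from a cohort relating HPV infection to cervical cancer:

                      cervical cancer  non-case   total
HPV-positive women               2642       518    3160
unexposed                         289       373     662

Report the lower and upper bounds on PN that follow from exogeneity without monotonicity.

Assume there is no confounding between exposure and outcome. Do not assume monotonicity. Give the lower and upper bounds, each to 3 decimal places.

0.478 ≤ PN ≤ 0.674

p₁ = P(outcome | exposed) = 2642/3160 = 0.83608
p₀ = P(outcome | unexposed) = 289/662 = 0.43656
Under exogeneity alone the bounds on PN are max{0,(p₁−p₀)/p₁} ≤ PN ≤ min{1,(1−p₀)/p₁}.
  lower = (p₁ − p₀)/p₁ = 0.39952 / 0.83608 ≈ 0.4779
  upper = min{1, (1 − p₀)/p₁} = 0.56344 / 0.83608 ≈ 0.6739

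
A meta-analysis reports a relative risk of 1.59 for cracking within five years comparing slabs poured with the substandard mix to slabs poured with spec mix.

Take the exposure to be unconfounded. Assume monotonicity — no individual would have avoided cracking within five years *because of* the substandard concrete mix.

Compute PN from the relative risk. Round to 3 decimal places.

Under exogeneity and monotonicity, PN = (RR − 1) / RR = 1 − 1/RR.
PN = (1.59 − 1) / 1.59 = 0.59 / 1.59 ≈ 0.3711

PN ≈ 0.371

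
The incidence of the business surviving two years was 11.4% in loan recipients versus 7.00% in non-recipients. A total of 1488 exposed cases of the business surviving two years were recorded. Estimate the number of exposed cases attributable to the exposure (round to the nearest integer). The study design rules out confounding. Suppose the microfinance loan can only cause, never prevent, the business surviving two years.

about 574 cases

p₁ = 0.114, p₀ = 0.07.
PN = (p₁ − p₀)/p₁ = (0.114 − 0.07) / 0.114 ≈ 0.38596.
Attributable cases ≈ PN × (exposed cases) = 0.38596 × 1488 ≈ 574.32.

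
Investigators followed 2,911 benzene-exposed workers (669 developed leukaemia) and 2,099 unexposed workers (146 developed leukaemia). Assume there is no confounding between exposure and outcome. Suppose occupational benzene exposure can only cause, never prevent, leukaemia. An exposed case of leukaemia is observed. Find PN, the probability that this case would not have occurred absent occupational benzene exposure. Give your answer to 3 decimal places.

p₁ = P(outcome | exposed) = 669/2911 = 0.22982
p₀ = P(outcome | unexposed) = 146/2099 = 0.069557
Under exogeneity and monotonicity, PN = (p₁ − p₀) / p₁.
PN = (0.22982 − 0.069557) / 0.22982 = 0.16026 / 0.22982 ≈ 0.6973

PN ≈ 0.697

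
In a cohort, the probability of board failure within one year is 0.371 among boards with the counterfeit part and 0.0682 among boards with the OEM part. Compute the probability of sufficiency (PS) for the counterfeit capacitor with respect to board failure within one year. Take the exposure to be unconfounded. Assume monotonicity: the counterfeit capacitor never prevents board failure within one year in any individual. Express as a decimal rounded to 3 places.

PS ≈ 0.325

Let p₁ = 0.371, p₀ = 0.0682.
Under exogeneity and monotonicity, PS = (p₁ − p₀) / (1 − p₀).
PS = (0.371 − 0.0682) / (1 − 0.0682) = 0.3028 / 0.9318 ≈ 0.3250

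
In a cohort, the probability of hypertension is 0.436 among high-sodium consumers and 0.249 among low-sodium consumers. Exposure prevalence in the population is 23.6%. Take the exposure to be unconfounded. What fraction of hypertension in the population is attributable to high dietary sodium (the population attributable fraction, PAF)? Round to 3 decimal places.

PAF ≈ 0.151

Let p₁ = 0.436, p₀ = 0.249.
Overall risk P(Y=1) = π·p₁ + (1−π)·p₀ = 0.236×0.436 + 0.764×0.249 = 0.29313.
Under exogeneity, PAF = [P(Y=1) − p₀] / P(Y=1).
PAF = (0.29313 − 0.249) / 0.29313 ≈ 0.1506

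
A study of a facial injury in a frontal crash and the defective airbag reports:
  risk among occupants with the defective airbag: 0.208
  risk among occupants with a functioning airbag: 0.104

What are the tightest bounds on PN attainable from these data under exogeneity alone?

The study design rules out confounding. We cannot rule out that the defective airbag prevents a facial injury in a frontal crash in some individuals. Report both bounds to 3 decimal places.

0.500 ≤ PN ≤ 1.000

Let p₁ = 0.208, p₀ = 0.104.
Under exogeneity alone the bounds on PN are max{0,(p₁−p₀)/p₁} ≤ PN ≤ min{1,(1−p₀)/p₁}.
  lower = (p₁ − p₀)/p₁ = 0.104 / 0.208 ≈ 0.5000
  upper = min{1, (1 − p₀)/p₁} = 0.896 / 0.208 ≈ 4.3077 → capped at 1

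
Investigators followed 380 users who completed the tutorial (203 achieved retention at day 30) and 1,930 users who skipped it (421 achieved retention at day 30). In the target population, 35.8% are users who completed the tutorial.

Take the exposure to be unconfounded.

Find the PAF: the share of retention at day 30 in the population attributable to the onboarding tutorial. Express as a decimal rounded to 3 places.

PAF ≈ 0.342

p₁ = P(outcome | exposed) = 203/380 = 0.53421
p₀ = P(outcome | unexposed) = 421/1930 = 0.21813
Overall risk P(Y=1) = π·p₁ + (1−π)·p₀ = 0.358×0.53421 + 0.642×0.21813 = 0.33129.
Under exogeneity, PAF = [P(Y=1) − p₀] / P(Y=1).
PAF = (0.33129 − 0.21813) / 0.33129 ≈ 0.3416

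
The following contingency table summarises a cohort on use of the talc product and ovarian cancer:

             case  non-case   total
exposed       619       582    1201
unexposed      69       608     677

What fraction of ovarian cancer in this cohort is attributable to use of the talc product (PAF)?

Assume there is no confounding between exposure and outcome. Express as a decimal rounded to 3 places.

p₁ = P(outcome | exposed) = 619/1201 = 0.5154
p₀ = P(outcome | unexposed) = 69/677 = 0.10192
Exposure prevalence π = 1201/1878 = 0.63951; overall risk P(Y=1) = 0.36635.
Under exogeneity, PAF = [P(Y=1) − p₀]/P(Y=1).
PAF = (0.36635 − 0.10192) / 0.36635 ≈ 0.7218

PAF ≈ 0.722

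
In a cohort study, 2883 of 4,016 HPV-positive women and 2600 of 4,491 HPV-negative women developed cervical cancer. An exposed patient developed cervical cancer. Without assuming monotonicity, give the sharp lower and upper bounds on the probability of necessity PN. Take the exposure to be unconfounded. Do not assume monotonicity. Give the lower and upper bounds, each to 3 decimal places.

0.194 ≤ PN ≤ 0.587

p₁ = P(outcome | exposed) = 2883/4016 = 0.71788
p₀ = P(outcome | unexposed) = 2600/4491 = 0.57894
Under exogeneity alone the bounds on PN are max{0,(p₁−p₀)/p₁} ≤ PN ≤ min{1,(1−p₀)/p₁}.
  lower = (p₁ − p₀)/p₁ = 0.13894 / 0.71788 ≈ 0.1935
  upper = min{1, (1 − p₀)/p₁} = 0.42106 / 0.71788 ≈ 0.5865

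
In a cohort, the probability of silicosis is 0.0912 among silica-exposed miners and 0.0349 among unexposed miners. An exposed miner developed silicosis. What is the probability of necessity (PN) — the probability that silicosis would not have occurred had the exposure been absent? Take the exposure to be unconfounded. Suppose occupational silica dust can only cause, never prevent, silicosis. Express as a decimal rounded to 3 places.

PN ≈ 0.617

Let p₁ = 0.0912, p₀ = 0.0349.
Under exogeneity and monotonicity, PN = (p₁ − p₀) / p₁.
PN = (0.0912 − 0.0349) / 0.0912 = 0.0563 / 0.0912 ≈ 0.6173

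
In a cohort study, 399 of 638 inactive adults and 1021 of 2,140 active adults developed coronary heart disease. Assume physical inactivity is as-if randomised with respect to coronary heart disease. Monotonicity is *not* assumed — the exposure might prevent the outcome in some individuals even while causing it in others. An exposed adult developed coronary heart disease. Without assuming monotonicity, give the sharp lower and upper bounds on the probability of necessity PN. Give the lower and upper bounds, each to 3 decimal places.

p₁ = P(outcome | exposed) = 399/638 = 0.62539
p₀ = P(outcome | unexposed) = 1021/2140 = 0.4771
Under exogeneity alone the bounds on PN are max{0,(p₁−p₀)/p₁} ≤ PN ≤ min{1,(1−p₀)/p₁}.
  lower = (p₁ − p₀)/p₁ = 0.14829 / 0.62539 ≈ 0.2371
  upper = min{1, (1 − p₀)/p₁} = 0.5229 / 0.62539 ≈ 0.8361

0.237 ≤ PN ≤ 0.836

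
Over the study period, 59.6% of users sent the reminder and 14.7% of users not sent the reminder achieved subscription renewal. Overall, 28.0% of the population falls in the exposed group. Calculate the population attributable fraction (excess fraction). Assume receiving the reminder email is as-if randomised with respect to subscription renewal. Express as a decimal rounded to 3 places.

p₁ = 0.596, p₀ = 0.147.
Overall risk P(Y=1) = π·p₁ + (1−π)·p₀ = 0.28×0.596 + 0.72×0.147 = 0.27272.
Under exogeneity, PAF = [P(Y=1) − p₀] / P(Y=1).
PAF = (0.27272 − 0.147) / 0.27272 ≈ 0.4610

PAF ≈ 0.461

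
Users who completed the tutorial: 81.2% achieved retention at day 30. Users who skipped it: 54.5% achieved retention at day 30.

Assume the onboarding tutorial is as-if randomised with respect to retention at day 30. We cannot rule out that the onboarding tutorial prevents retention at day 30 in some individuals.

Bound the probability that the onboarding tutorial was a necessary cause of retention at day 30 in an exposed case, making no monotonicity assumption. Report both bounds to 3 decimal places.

p₁ = 0.812, p₀ = 0.545.
Under exogeneity alone the bounds on PN are max{0,(p₁−p₀)/p₁} ≤ PN ≤ min{1,(1−p₀)/p₁}.
  lower = (p₁ − p₀)/p₁ = 0.267 / 0.812 ≈ 0.3288
  upper = min{1, (1 − p₀)/p₁} = 0.455 / 0.812 ≈ 0.5603

0.329 ≤ PN ≤ 0.560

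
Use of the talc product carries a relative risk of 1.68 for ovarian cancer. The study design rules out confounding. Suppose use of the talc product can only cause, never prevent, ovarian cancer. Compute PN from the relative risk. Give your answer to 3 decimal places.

Under exogeneity and monotonicity, PN = (RR − 1) / RR = 1 − 1/RR.
PN = (1.68 − 1) / 1.68 = 0.68 / 1.68 ≈ 0.4048

PN ≈ 0.405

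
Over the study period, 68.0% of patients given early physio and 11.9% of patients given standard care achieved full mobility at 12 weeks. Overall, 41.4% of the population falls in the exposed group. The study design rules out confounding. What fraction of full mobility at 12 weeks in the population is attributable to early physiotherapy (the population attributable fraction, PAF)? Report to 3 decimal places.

PAF ≈ 0.661

p₁ = 0.68, p₀ = 0.119.
Overall risk P(Y=1) = π·p₁ + (1−π)·p₀ = 0.414×0.68 + 0.586×0.119 = 0.35125.
Under exogeneity, PAF = [P(Y=1) − p₀] / P(Y=1).
PAF = (0.35125 − 0.119) / 0.35125 ≈ 0.6612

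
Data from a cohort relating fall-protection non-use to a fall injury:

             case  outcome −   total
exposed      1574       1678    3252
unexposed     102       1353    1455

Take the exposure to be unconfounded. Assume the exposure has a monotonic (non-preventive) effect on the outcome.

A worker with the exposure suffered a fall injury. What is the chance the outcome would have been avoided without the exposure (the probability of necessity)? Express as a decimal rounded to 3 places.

p₁ = P(outcome | exposed) = 1574/3252 = 0.48401
p₀ = P(outcome | unexposed) = 102/1455 = 0.070103
Under exogeneity and monotonicity, PN = (p₁ − p₀) / p₁.
PN = (0.48401 − 0.070103) / 0.48401 = 0.41391 / 0.48401 ≈ 0.8552

PN ≈ 0.855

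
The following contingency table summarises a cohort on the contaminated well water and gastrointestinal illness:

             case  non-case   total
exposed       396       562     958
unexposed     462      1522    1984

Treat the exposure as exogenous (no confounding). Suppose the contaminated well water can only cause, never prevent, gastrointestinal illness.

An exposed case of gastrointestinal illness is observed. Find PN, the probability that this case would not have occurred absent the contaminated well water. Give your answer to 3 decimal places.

PN ≈ 0.437

p₁ = P(outcome | exposed) = 396/958 = 0.41336
p₀ = P(outcome | unexposed) = 462/1984 = 0.23286
Under exogeneity and monotonicity, PN = (p₁ − p₀)/p₁.
PN = (0.41336 − 0.23286) / 0.41336 ≈ 0.4367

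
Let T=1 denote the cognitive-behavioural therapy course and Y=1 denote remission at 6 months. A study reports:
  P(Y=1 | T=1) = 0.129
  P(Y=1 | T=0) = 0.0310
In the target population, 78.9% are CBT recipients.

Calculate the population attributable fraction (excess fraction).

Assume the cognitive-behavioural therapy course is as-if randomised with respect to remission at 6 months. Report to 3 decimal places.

Let p₁ = 0.129, p₀ = 0.031.
Overall risk P(Y=1) = π·p₁ + (1−π)·p₀ = 0.789×0.129 + 0.211×0.031 = 0.10832.
Under exogeneity, PAF = [P(Y=1) − p₀] / P(Y=1).
PAF = (0.10832 − 0.031) / 0.10832 ≈ 0.7138

PAF ≈ 0.714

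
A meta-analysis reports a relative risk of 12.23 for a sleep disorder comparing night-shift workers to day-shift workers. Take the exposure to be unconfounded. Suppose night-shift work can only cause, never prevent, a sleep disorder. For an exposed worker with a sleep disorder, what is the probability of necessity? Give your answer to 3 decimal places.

Under exogeneity and monotonicity, PN = (RR − 1) / RR = 1 − 1/RR.
PN = (12.23 − 1) / 12.23 = 11.23 / 12.23 ≈ 0.9182

PN ≈ 0.918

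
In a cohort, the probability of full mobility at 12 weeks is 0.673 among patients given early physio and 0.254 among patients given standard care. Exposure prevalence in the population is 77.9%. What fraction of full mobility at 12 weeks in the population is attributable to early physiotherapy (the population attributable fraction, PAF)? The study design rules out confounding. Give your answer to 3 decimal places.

PAF ≈ 0.562

Let p₁ = 0.673, p₀ = 0.254.
Overall risk P(Y=1) = π·p₁ + (1−π)·p₀ = 0.779×0.673 + 0.221×0.254 = 0.5804.
Under exogeneity, PAF = [P(Y=1) − p₀] / P(Y=1).
PAF = (0.5804 − 0.254) / 0.5804 ≈ 0.5624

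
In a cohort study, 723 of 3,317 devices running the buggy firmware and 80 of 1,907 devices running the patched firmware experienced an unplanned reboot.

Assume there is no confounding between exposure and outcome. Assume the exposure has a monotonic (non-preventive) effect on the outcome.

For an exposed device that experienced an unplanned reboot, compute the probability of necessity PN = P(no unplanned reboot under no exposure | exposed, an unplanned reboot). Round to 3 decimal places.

PN ≈ 0.808

p₁ = P(outcome | exposed) = 723/3317 = 0.21797
p₀ = P(outcome | unexposed) = 80/1907 = 0.041951
Under exogeneity and monotonicity, PN = (p₁ − p₀) / p₁.
PN = (0.21797 − 0.041951) / 0.21797 = 0.17602 / 0.21797 ≈ 0.8075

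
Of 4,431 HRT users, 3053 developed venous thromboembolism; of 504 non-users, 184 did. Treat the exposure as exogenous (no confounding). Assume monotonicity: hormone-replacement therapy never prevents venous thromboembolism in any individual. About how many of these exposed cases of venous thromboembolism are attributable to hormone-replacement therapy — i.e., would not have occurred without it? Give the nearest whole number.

p₁ = P(outcome | exposed) = 3053/4431 = 0.68901
p₀ = P(outcome | unexposed) = 184/504 = 0.36508
PN = (p₁ − p₀)/p₁ = (0.68901 − 0.36508) / 0.68901 ≈ 0.47014.
Attributable cases ≈ PN × (exposed cases) = 0.47014 × 3053 ≈ 1435.33.

about 1435 cases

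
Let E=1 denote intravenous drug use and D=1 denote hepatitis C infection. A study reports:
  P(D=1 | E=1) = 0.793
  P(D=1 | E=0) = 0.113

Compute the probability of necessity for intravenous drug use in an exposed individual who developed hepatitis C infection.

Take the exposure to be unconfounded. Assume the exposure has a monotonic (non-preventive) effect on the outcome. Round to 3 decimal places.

PN ≈ 0.858

Let p₁ = 0.793, p₀ = 0.113.
Under exogeneity and monotonicity, PN = (p₁ − p₀) / p₁.
PN = (0.793 − 0.113) / 0.793 = 0.68 / 0.793 ≈ 0.8575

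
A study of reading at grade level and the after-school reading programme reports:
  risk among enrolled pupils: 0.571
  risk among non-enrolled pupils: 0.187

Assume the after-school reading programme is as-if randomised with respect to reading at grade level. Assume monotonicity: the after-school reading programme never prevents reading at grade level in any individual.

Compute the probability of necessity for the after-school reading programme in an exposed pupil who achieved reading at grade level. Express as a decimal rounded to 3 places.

PN ≈ 0.673

Let p₁ = 0.571, p₀ = 0.187.
Under exogeneity and monotonicity, PN = (p₁ − p₀) / p₁.
PN = (0.571 − 0.187) / 0.571 = 0.384 / 0.571 ≈ 0.6725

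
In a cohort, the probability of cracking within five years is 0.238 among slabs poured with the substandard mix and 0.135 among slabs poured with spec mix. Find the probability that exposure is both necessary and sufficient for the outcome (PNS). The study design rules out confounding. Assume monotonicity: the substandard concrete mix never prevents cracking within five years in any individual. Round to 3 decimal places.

PNS ≈ 0.103

Let p₁ = 0.238, p₀ = 0.135.
Under exogeneity and monotonicity, PNS = p₁ − p₀.
PNS = 0.238 − 0.135 = 0.103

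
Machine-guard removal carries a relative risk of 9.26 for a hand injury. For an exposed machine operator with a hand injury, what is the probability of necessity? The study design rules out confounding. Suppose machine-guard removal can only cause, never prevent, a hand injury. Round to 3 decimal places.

Under exogeneity and monotonicity, PN = (RR − 1) / RR = 1 − 1/RR.
PN = (9.26 − 1) / 9.26 = 8.26 / 9.26 ≈ 0.8920

PN ≈ 0.892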